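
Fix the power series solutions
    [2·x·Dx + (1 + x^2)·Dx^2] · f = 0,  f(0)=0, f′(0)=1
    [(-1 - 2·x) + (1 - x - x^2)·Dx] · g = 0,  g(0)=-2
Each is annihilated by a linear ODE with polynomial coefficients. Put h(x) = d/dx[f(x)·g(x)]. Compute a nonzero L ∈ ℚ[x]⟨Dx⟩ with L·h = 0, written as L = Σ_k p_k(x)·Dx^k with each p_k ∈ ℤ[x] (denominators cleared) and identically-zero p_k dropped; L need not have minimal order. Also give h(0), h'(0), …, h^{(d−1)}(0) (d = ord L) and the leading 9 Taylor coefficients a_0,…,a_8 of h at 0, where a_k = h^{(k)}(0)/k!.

f: a_k = 0, 1, 0, -1/3, 0, 1/5, 0, -1/7, 0, …
g: a_k = -2, -2, -4, -6, -10, -16, -26, -42, -68, …
Sym-product of L_f,L_g gives L₀ (≤ ord 2).
h₀' ⇒ L via d/dx closure of L₀.
L = (2 + 30·x^2 + 24·x^3 + 36·x^4) + (4 + 10·x + 12·x^2 + 22·x^3 + 24·x^4 + 24·x^5)·Dx + (-1 - 2·x^2 + 4·x^3 + 2·x^4 + 4·x^5 + 3·x^6)·Dx^2  (order 2).
h: a_k = -2, -4, -10, -64/3, -136/3, -432/5, -2434/15, -31568/105, -3842/7, …
ICs: h(0) = -2, h′(0) = -4.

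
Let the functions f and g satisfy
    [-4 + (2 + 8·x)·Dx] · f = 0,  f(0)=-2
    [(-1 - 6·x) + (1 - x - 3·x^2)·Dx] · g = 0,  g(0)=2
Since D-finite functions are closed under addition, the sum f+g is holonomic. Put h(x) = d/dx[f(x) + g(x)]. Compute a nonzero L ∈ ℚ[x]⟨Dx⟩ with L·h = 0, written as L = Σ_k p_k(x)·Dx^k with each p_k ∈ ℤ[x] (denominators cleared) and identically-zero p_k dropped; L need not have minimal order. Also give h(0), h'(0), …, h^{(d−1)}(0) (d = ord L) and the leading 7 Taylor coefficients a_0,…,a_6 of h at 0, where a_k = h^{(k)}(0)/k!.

f: a_k = -2, -4, 4, -8, 20, -56, 168, …
g: a_k = 2, 2, 8, 14, 38, 80, 194, …
f+g: L₀ = lclm(L_f,L_g), ord ≤ 1+1.
h=h₀': d/dx-closure on L₀ ⇒ L.
L = (-90 - 516·x - 1548·x^2 - 1296·x^3 - 1620·x^4) + (-15 - 288·x - 1752·x^2 - 4068·x^3 - 4914·x^4 - 4860·x^5)·Dx + (5 + 45·x + 109·x^2 - 18·x^3 - 468·x^4 - 1278·x^5 - 1080·x^6)·Dx^2  (order 2).
h: a_k = -2, 24, 18, 232, 120, 2172, -658, …
ICs: h(0) = -2, h′(0) = 24.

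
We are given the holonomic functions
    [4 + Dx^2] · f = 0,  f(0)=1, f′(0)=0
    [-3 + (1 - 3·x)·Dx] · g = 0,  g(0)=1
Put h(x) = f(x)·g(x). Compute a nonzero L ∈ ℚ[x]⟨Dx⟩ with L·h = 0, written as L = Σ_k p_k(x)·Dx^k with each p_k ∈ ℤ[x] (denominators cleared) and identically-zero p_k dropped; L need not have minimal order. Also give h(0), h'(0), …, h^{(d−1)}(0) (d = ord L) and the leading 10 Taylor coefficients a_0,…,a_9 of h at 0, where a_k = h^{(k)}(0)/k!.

f: a_k = 1, 0, -2, 0, 2/3, 0, -4/45, 0, 2/315, 0, …
g: a_k = 1, 3, 9, 27, 81, 243, 729, 2187, 6561, 19683, …
Sym-product of L_f,L_g gives L₀ (≤ ord 2).
L = (-4 + 12·x) + 6·Dx + (-1 + 3·x)·Dx^2  (order 2).
h: a_k = 1, 3, 7, 21, 191/3, 191, 25781/45, 25781/15, 324841/63, 324841/21, …
ICs: h(0) = 1, h′(0) = 3.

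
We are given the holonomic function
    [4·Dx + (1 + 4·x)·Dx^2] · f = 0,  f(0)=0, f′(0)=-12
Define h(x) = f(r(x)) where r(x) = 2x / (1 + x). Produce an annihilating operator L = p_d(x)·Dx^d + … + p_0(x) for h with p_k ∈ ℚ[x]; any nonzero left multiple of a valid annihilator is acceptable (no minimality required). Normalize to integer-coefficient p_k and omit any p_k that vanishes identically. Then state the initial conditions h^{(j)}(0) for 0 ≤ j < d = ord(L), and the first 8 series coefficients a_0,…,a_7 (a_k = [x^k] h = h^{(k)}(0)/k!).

f: a_k = 0, -12, 24, -64, 192, -3072/5, 2048, -49152/7, …
Substitute x→r, Dx→(1/r')Dx; clear ⇒ L₀.
L = (10 + 18·x)·Dx + (1 + 10·x + 9·x^2)·Dx^2  (order 2).
h: a_k = 0, -24, 120, -728, 4920, -177144/5, 265720, -14348904/7, …
ICs: h(0) = 0, h′(0) = -24.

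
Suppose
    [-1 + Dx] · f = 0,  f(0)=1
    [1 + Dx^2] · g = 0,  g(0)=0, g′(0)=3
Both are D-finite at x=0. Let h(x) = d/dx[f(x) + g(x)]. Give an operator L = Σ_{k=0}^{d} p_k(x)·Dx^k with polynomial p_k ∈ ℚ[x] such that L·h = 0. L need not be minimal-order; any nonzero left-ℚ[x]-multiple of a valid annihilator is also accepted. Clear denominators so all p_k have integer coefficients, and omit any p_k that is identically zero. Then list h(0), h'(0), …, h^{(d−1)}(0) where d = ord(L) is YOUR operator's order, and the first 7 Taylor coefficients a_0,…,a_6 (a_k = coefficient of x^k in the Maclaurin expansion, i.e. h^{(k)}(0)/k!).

f: a_k = 1, 1, 1/2, 1/6, 1/24, 1/120, 1/720, …
g: a_k = 0, 3, 0, -1/2, 0, 1/40, 0, …
Weyl lclm of L_f,L_g ⇒ L₀ (ord ≤ 3).
h₀' ⇒ L via d/dx closure of L₀.
L = 1 - Dx + Dx^2 - Dx^3  (order 3).
h: a_k = 4, 1, -1, 1/6, 1/6, 1/120, -1/360, …
ICs: h(0) = 4, h′(0) = 1, h′′(0) = -2.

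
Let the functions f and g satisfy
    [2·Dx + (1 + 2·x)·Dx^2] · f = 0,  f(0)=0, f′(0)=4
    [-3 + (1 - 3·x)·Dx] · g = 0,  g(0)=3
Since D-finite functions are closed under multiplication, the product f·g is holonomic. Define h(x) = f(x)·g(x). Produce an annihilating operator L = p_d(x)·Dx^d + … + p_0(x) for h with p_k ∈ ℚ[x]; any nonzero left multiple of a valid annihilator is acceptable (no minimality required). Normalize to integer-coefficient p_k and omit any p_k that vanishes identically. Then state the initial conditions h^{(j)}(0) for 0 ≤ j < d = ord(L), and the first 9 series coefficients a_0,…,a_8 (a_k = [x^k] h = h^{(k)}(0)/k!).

f: a_k = 0, 4, -4, 16/3, -8, 64/5, -64/3, 256/7, -64, …
g: a_k = 3, 9, 27, 81, 243, 729, 2187, 6561, 19683, …
Sym-product of L_f,L_g gives L₀ (≤ ord 2).
L = 6 + (4 + 18·x)·Dx + (-1 + x + 6·x^2)·Dx^2  (order 2).
h: a_k = 0, 12, 24, 88, 240, 3792/5, 11056/5, 236016/35, 701328/35, …
ICs: h(0) = 0, h′(0) = 12.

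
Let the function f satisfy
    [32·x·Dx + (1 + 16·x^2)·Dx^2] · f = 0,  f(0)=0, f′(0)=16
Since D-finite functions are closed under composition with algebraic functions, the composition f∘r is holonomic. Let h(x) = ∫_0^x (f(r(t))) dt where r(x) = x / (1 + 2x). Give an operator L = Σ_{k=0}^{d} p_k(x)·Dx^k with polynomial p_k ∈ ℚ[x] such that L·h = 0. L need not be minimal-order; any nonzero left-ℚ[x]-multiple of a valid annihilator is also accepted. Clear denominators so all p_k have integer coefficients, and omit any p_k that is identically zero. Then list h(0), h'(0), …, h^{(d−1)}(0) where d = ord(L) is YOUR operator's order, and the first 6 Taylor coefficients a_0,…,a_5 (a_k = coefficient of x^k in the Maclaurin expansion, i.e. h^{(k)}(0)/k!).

L = (4 + 40·x)·Dx^2 + (1 + 4·x + 20·x^2)·Dx^3  (order 3).
h: a_k = 0, 0, 8, -32/3, -16/3, 384/5, …
ICs: h(0) = 0, h′(0) = 0, h′′(0) = 16.

f: a_k = 0, 16, 0, -256/3, 0, 4096/5, …
L₀ from L_f via x↦r, Dx↦r'^{-1}Dx.
h=∫₀ˣh₀: take L = L₀·Dx.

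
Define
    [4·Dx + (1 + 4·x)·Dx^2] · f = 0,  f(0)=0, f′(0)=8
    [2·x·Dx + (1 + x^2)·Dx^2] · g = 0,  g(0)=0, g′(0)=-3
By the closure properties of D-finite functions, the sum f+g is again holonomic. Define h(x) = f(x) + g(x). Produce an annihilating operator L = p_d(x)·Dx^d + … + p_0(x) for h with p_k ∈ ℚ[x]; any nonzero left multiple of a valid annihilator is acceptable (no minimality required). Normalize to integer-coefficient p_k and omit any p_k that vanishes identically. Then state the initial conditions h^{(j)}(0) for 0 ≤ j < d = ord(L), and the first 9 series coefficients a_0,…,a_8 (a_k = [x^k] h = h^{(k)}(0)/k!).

L = (-4 - 48·x + 12·x^2 + 16·x^3)·Dx + (-17 - 8·x - 45·x^2 + 24·x^3 + 32·x^4)·Dx^2 + (-2 - 7·x + 4·x^2 + x^3 + 6·x^4 + 8·x^5)·Dx^3  (order 3).
h: a_k = 0, 5, -16, 131/3, -128, 409, -4096/3, 32771/7, -16384, …
ICs: h(0) = 0, h′(0) = 5, h′′(0) = -32.

f: a_k = 0, 8, -16, 128/3, -128, 2048/5, -4096/3, 32768/7, -16384, …
g: a_k = 0, -3, 0, 1, 0, -3/5, 0, 3/7, 0, …
L₀ := lclm(L_f,L_g); ord L₀ ≤ 2+2.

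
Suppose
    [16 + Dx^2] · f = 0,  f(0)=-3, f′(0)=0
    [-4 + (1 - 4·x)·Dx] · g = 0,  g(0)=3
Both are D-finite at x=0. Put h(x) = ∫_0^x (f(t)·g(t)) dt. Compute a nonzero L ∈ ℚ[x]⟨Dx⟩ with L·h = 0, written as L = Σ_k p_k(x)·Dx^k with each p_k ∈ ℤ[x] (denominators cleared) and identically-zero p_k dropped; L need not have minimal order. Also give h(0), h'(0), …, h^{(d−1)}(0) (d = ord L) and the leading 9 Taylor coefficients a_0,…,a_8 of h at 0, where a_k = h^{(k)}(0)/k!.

f: a_k = -3, 0, 24, 0, -32, 0, 256/15, 0, -512/105, …
g: a_k = 3, 12, 48, 192, 768, 3072, 12288, 49152, 196608, …
h₀=f·g: eliminate ⇒ L₀, order ≤ 2·1.
h=∫h₀ ⇒ L = L₀·Dx.
L = (-16 + 64·x)·Dx + 8·Dx^2 + (-1 + 4·x)·Dx^3  (order 3).
h: a_k = 0, -9, -18, -24, -72, -1248/5, -832, -99584/35, -49792/5, …
ICs: h(0) = 0, h′(0) = -9, h′′(0) = -36.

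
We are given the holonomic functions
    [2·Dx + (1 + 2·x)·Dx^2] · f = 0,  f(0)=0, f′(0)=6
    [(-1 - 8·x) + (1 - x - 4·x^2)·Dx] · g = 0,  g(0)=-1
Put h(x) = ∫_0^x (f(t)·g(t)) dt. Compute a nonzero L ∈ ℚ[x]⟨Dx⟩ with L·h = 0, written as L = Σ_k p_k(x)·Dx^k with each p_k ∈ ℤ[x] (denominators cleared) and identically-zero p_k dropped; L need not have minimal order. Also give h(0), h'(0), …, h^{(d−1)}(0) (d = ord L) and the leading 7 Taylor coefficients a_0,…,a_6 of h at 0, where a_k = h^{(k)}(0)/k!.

L = (10 + 32·x)·Dx + (22·x + 40·x^2)·Dx^2 + (-1 - x + 6·x^2 + 8·x^3)·Dx^3  (order 3).
h: a_k = 0, 0, -3, 0, -8, -4, -418/15, …
ICs: h(0) = 0, h′(0) = 0, h′′(0) = -6.

f: a_k = 0, 6, -6, 8, -12, 96/5, -32, …
g: a_k = -1, -1, -5, -9, -29, -65, -181, …
L₀ := L_f ⊗_s L_g (sym. prod.), ord ≤ 2.
h=∫h₀ ⇒ L = L₀·Dx.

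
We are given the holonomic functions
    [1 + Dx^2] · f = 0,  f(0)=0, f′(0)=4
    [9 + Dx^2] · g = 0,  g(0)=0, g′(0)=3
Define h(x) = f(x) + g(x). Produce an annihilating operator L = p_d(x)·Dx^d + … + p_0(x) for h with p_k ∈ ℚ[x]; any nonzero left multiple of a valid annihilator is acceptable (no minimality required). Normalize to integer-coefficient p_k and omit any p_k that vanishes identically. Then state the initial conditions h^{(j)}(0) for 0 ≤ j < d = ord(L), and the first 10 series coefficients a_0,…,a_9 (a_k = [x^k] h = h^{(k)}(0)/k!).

L = 9 + 10·Dx^2 + Dx^4  (order 4).
h: a_k = 0, 7, 0, -31/6, 0, 247/120, 0, -313/720, 0, 19687/362880, …
ICs: h(0) = 0, h′(0) = 7, h′′(0) = 0, h′′′(0) = -31.

f: a_k = 0, 4, 0, -2/3, 0, 1/30, 0, -1/1260, 0, 1/90720, …
g: a_k = 0, 3, 0, -9/2, 0, 81/40, 0, -243/560, 0, 243/4480, …
Weyl lclm of L_f,L_g ⇒ L₀ (ord ≤ 4).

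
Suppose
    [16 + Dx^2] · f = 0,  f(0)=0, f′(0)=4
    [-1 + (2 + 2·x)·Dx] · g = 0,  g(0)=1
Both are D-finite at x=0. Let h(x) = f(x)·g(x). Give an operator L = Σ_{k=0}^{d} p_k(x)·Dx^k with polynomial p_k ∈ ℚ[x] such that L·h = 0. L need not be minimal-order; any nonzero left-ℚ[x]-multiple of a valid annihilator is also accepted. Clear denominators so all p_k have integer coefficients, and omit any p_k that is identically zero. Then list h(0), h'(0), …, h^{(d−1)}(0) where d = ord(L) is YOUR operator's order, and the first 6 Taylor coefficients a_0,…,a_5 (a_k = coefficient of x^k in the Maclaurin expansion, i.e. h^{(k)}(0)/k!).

f: a_k = 0, 4, 0, -32/3, 0, 128/15, …
g: a_k = 1, 1/2, -1/8, 1/16, -5/128, 7/256, …
h₀=f·g: eliminate ⇒ L₀, order ≤ 2·1.
L = (67 + 128·x + 64·x^2) + (-4 - 4·x)·Dx + (4 + 8·x + 4·x^2)·Dx^2  (order 2).
h: a_k = 0, 4, 2, -67/6, -61/12, 4661/480, …
ICs: h(0) = 0, h′(0) = 4.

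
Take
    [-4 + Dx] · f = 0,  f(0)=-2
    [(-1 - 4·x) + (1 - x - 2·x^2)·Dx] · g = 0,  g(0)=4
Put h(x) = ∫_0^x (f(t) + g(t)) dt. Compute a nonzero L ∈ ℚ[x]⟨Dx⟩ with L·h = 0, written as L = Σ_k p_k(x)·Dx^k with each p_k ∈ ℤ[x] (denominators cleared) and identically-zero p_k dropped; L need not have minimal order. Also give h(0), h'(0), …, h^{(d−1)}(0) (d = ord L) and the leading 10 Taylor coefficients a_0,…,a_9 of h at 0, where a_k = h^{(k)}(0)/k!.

L = (8 + 192·x^2 + 128·x^3)·Dx + (10 - 44·x - 72·x^2 + 64·x^3 + 64·x^4)·Dx^2 + (-3 + 11·x + 6·x^2 - 24·x^3 - 16·x^4)·Dx^3  (order 3).
h: a_k = 0, 2, -2, -4/3, -1/3, 68/15, 502/45, 7228/315, 26263/630, 214436/2835, …
ICs: h(0) = 0, h′(0) = 2, h′′(0) = -4.

f: a_k = -2, -8, -16, -64/3, -64/3, -256/15, -512/45, -2048/315, -1024/315, -4096/2835, …
g: a_k = 4, 4, 12, 20, 44, 84, 172, 340, 684, 1364, …
Sum ⇒ L₀ = lclm(L_f,L_g) in ℚ(x)⟨Dx⟩.
Integrate: L := L₀·Dx.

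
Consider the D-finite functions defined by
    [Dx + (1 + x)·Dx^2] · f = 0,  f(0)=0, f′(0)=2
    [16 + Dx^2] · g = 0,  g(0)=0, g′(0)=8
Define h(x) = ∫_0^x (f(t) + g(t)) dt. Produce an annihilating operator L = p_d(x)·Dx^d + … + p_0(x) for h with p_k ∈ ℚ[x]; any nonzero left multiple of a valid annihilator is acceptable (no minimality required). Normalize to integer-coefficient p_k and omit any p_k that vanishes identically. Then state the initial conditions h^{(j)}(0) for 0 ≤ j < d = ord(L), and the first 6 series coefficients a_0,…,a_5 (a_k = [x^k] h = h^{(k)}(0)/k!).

L = (176 + 256·x + 128·x^2)·Dx^2 + (144 + 400·x + 384·x^2 + 128·x^3)·Dx^3 + (11 + 16·x + 8·x^2)·Dx^4 + (9 + 25·x + 24·x^2 + 8·x^3)·Dx^5  (order 5).
h: a_k = 0, 0, 5, -1/3, -31/6, -1/10, …
ICs: h(0) = 0, h′(0) = 0, h′′(0) = 10, h′′′(0) = -2, h′′′′(0) = -124.

f: a_k = 0, 2, -1, 2/3, -1/2, 2/5, …
g: a_k = 0, 8, 0, -64/3, 0, 256/15, …
f+g: L₀ = lclm(L_f,L_g), ord ≤ 2+2.
h=∫₀ˣh₀: take L = L₀·Dx.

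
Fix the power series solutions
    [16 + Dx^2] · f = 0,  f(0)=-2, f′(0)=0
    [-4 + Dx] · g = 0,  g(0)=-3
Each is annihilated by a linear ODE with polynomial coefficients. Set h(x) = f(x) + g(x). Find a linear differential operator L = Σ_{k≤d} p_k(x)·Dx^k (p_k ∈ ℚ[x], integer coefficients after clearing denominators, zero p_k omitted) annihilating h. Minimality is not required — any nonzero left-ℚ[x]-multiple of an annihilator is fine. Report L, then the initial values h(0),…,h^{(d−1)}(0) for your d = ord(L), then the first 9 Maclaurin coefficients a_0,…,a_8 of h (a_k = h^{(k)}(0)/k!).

L = -64 + 16·Dx - 4·Dx^2 + Dx^3  (order 3).
h: a_k = -5, -12, -8, -32, -160/3, -128/5, -256/45, -1024/105, -512/63, …
ICs: h(0) = -5, h′(0) = -12, h′′(0) = -16.

f: a_k = -2, 0, 16, 0, -64/3, 0, 512/45, 0, -1024/315, …
g: a_k = -3, -12, -24, -32, -32, -128/5, -256/15, -1024/105, -512/105, …
h₀=f+g: left-lcm gives L₀, ord ≤ 3.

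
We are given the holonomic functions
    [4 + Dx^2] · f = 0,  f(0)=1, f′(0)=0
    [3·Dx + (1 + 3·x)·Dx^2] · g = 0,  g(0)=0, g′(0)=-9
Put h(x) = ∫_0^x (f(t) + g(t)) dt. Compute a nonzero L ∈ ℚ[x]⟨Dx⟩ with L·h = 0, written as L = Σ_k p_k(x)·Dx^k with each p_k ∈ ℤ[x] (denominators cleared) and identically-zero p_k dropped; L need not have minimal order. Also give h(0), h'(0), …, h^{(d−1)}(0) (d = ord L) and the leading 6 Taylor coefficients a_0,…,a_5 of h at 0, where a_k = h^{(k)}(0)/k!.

f: a_k = 1, 0, -2, 0, 2/3, 0, …
g: a_k = 0, -9, 27/2, -27, 243/4, -729/5, …
h₀=f+g: left-lcm gives L₀, ord ≤ 4.
h=∫₀ˣh₀: take L = L₀·Dx.
L = (348 + 144·x + 216·x^2)·Dx^2 + (44 + 180·x + 216·x^2 + 216·x^3)·Dx^3 + (87 + 36·x + 54·x^2)·Dx^4 + (11 + 45·x + 54·x^2 + 54·x^3)·Dx^5  (order 5).
h: a_k = 0, 1, -9/2, 23/6, -27/4, 737/60, …
ICs: h(0) = 0, h′(0) = 1, h′′(0) = -9, h′′′(0) = 23, h′′′′(0) = -162.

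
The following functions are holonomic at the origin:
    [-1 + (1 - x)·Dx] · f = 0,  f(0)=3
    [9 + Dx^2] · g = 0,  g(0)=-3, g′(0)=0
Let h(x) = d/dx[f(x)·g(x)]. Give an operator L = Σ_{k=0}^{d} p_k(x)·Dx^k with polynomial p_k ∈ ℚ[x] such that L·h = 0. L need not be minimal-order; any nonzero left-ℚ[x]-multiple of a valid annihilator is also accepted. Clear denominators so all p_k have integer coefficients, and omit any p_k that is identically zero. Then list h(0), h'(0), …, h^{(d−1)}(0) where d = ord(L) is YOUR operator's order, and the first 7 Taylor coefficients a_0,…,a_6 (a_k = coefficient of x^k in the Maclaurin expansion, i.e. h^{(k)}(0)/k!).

f: a_k = 3, 3, 3, 3, 3, 3, 3, …
g: a_k = -3, 0, 27/2, 0, -81/8, 0, 243/80, …
L₀ := L_f ⊗_s L_g (sym. prod.), ord ≤ 2.
h₀' ⇒ L via d/dx closure of L₀.
L = (7 - 18·x + 9·x^2) + (-2 + 2·x)·Dx + (1 - 2·x + x^2)·Dx^2  (order 2).
h: a_k = -9, 63, 189/2, 9/2, 45/8, 2457/40, 5733/80, …
ICs: h(0) = -9, h′(0) = 63.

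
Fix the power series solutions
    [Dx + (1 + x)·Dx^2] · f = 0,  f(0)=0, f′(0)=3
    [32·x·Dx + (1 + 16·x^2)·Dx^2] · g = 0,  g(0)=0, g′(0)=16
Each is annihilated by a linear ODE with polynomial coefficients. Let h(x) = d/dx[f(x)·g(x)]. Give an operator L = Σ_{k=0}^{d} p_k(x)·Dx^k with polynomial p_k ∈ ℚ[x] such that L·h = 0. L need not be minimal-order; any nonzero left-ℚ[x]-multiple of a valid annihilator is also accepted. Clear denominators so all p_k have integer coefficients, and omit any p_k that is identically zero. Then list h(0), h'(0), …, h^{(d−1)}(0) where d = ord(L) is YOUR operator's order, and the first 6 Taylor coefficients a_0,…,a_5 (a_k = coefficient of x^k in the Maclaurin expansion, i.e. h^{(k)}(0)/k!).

f: a_k = 0, 3, -3/2, 1, -3/4, 3/5, …
g: a_k = 0, 16, 0, -256/3, 0, 4096/5, …
L₀ := L_f ⊗_s L_g (sym. prod.), ord ≤ 4.
h=h₀': d/dx-closure on L₀ ⇒ L.
L = (4224 + 8384·x + 204800·x^2 + 531456·x^3 + 491520·x^4 + 212992·x^5 + 262144·x^7) + (4098 + 28864·x + 258368·x^2 + 1045504·x^3 + 1798144·x^4 + 1523712·x^5 + 573440·x^6 + 786432·x^7 + 917504·x^8)·Dx + (132 + 8644·x + 37632·x^2 + 196032·x^3 + 614400·x^4 + 955392·x^5 + 786432·x^6 + 540672·x^7 + 786432·x^8 + 524288·x^9)·Dx^2 + (65 + 258·x + 2497·x^2 + 8576·x^3 + 30336·x^4 + 76800·x^5 + 118272·x^6 + 98304·x^7 + 98304·x^8 + 131072·x^9 + 65536·x^10)·Dx^3  (order 3).
h: a_k = 0, 96, -72, -960, 580, 71456/5, …
ICs: h(0) = 0, h′(0) = 96, h′′(0) = -144.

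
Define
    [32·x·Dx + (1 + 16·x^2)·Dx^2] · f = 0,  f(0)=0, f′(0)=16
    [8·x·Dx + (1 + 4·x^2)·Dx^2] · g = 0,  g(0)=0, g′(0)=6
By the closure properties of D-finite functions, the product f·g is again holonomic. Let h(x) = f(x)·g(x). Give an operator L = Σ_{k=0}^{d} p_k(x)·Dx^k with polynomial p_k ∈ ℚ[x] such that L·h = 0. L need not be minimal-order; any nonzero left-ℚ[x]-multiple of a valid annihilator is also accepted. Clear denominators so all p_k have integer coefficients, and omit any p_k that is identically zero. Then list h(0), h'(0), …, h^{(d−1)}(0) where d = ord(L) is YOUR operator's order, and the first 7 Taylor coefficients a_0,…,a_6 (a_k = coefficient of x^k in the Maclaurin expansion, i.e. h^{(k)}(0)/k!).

L = (-1536·x - 51200·x^3 - 262144·x^5 + 655360·x^7 + 6291456·x^9)·Dx + (-80 - 6592·x^2 - 92160·x^4 - 229376·x^6 + 2293760·x^8 + 9437184·x^10)·Dx^2 + (-160·x - 4480·x^3 - 30720·x^5 + 69632·x^7 + 1310720·x^9 + 3145728·x^11)·Dx^3 + (-1 - 40·x^2 - 464·x^4 + 29696·x^8 + 163840·x^10 + 262144·x^12)·Dx^4  (order 4).
h: a_k = 0, 0, 96, 0, -640, 0, 88576/15, …
ICs: h(0) = 0, h′(0) = 0, h′′(0) = 192, h′′′(0) = 0.

f: a_k = 0, 16, 0, -256/3, 0, 4096/5, 0, …
g: a_k = 0, 6, 0, -8, 0, 96/5, 0, …
Product ⇒ symmetric product L₀, ord ≤ 4.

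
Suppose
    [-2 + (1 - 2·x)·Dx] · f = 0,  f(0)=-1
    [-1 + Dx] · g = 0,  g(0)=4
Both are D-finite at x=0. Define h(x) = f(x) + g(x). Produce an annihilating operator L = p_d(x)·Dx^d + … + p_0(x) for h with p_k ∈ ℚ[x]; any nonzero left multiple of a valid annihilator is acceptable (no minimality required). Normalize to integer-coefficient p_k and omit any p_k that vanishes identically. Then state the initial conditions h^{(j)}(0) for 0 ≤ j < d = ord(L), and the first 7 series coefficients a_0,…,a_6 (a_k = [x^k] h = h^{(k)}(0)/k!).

f: a_k = -1, -2, -4, -8, -16, -32, -64, …
g: a_k = 4, 4, 2, 2/3, 1/6, 1/30, 1/180, …
Weyl lclm of L_f,L_g ⇒ L₀ (ord ≤ 2).
L = (-6 - 4·x) + (7 + 4·x - 4·x^2)·Dx + (-1 + 4·x^2)·Dx^2  (order 2).
h: a_k = 3, 2, -2, -22/3, -95/6, -959/30, -11519/180, …
ICs: h(0) = 3, h′(0) = 2.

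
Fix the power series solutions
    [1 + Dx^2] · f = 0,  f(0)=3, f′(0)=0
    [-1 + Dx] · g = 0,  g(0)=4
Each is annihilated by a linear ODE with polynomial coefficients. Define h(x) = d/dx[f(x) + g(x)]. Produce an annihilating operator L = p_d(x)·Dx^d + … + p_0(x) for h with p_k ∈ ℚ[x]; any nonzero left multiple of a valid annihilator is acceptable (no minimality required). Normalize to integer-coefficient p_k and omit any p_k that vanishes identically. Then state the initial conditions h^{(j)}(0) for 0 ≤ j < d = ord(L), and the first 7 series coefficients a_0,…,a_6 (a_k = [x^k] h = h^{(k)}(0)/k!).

L = 1 - Dx + Dx^2 - Dx^3  (order 3).
h: a_k = 4, 1, 2, 7/6, 1/6, 1/120, 1/180, …
ICs: h(0) = 4, h′(0) = 1, h′′(0) = 4.

f: a_k = 3, 0, -3/2, 0, 1/8, 0, -1/240, …
g: a_k = 4, 4, 2, 2/3, 1/6, 1/30, 1/180, …
Weyl lclm of L_f,L_g ⇒ L₀ (ord ≤ 3).
Differentiate: ansatz ord ≤ ord L₀ ⇒ L.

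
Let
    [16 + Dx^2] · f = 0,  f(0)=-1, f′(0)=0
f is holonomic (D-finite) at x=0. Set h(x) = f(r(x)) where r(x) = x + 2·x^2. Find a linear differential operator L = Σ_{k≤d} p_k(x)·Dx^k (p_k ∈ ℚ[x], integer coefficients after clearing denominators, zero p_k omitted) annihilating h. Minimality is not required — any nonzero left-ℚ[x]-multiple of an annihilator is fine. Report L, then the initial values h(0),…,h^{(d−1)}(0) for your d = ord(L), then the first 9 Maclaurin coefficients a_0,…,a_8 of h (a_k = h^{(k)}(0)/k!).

f: a_k = -1, 0, 8, 0, -32/3, 0, 256/45, 0, -512/315, …
h₀=f(r): pull back L_f along r ⇒ L₀.
L = (16 + 192·x + 768·x^2 + 1024·x^3) - 4·Dx + (1 + 4·x)·Dx^2  (order 2).
h: a_k = -1, 0, 8, 32, 64/3, -256/3, -11264/45, -4096/15, 53248/315, …
ICs: h(0) = -1, h′(0) = 0.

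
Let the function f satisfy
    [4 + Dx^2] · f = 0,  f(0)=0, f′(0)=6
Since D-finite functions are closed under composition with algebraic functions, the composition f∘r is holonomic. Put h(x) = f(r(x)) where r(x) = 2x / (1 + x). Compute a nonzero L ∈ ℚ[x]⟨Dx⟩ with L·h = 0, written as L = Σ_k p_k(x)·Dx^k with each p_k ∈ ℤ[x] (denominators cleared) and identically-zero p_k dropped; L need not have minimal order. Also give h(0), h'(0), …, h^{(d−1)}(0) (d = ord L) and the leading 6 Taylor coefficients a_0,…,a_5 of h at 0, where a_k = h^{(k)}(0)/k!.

f: a_k = 0, 6, 0, -4, 0, 4/5, …
Substitute x→r, Dx→(1/r')Dx; clear ⇒ L₀.
L = 16 + (2 + 6·x + 6·x^2 + 2·x^3)·Dx + (1 + 4·x + 6·x^2 + 4·x^3 + x^4)·Dx^2  (order 2).
h: a_k = 0, 12, -12, -20, 84, -772/5, …
ICs: h(0) = 0, h′(0) = 12.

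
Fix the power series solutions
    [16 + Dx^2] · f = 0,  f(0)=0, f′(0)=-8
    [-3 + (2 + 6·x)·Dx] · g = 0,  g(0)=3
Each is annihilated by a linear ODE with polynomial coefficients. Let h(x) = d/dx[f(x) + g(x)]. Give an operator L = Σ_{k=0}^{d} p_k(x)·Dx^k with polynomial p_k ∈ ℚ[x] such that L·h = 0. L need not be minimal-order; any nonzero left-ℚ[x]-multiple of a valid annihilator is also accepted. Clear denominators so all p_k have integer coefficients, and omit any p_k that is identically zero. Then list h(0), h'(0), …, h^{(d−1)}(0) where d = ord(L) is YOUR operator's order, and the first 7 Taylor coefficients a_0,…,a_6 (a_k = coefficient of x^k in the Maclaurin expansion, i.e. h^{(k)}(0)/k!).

f: a_k = 0, -8, 0, 64/3, 0, -256/15, 0, …
g: a_k = 3, 9/2, -27/8, 81/16, -1215/128, 5103/256, -45927/1024, …
Weyl lclm of L_f,L_g ⇒ L₀ (ord ≤ 3).
h=h₀': d/dx-closure on L₀ ⇒ L.
L = (-9552 - 18432·x - 27648·x^2) + (-2912 - 21024·x - 55296·x^2 - 55296·x^3)·Dx + (-597 - 1152·x - 1728·x^2)·Dx^2 + (-182 - 1314·x - 3456·x^2 - 3456·x^3)·Dx^3  (order 3).
h: a_k = -7/2, -27/4, 1267/16, -1215/32, 11009/768, -137781/512, 72395899/92160, …
ICs: h(0) = -7/2, h′(0) = -27/4, h′′(0) = 1267/8.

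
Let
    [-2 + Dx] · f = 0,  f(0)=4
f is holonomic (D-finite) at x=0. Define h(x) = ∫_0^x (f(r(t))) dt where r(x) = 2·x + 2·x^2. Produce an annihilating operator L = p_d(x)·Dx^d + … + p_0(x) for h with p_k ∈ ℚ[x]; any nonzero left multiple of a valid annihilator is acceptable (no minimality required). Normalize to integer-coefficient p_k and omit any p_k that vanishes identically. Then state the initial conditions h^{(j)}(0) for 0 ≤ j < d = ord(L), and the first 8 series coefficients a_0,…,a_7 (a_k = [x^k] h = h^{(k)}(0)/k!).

f: a_k = 4, 8, 8, 16/3, 8/3, 16/15, 16/45, 32/315, …
Change of var in L_f (x↦r) gives L₀.
h=∫₀ˣh₀: take L = L₀·Dx.
L = (-4 - 8·x)·Dx + Dx^2  (order 2).
h: a_k = 0, 4, 8, 16, 80/3, 608/15, 832/15, 22144/315, …
ICs: h(0) = 0, h′(0) = 4.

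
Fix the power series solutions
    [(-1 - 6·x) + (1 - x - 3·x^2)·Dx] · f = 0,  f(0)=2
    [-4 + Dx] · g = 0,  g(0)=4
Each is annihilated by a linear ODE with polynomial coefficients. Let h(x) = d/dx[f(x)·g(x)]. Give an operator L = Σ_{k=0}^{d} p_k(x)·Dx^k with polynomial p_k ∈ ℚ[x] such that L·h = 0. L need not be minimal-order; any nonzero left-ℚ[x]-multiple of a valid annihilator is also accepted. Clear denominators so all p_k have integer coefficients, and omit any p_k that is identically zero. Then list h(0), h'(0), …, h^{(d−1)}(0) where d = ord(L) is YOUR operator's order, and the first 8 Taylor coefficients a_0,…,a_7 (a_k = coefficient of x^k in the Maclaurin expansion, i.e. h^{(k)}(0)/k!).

f: a_k = 2, 2, 8, 14, 38, 80, 194, 434, …
g: a_k = 4, 16, 32, 128/3, 128/3, 512/15, 1024/45, 4096/315, …
L₀ := L_f ⊗_s L_g (sym. prod.), ord ≤ 1.
h=h₀': d/dx-closure on L₀ ⇒ L.
L = (32 + 26·x - 98·x^2 - 48·x^3 + 144·x^4) + (-5 + 3·x + 29·x^2 - 6·x^3 - 36·x^4)·Dx  (order 1).
h: a_k = 40, 256, 1000, 9632/3, 28064/3, 77840/3, 3138424/45, 11566592/63, …
ICs: h(0) = 40.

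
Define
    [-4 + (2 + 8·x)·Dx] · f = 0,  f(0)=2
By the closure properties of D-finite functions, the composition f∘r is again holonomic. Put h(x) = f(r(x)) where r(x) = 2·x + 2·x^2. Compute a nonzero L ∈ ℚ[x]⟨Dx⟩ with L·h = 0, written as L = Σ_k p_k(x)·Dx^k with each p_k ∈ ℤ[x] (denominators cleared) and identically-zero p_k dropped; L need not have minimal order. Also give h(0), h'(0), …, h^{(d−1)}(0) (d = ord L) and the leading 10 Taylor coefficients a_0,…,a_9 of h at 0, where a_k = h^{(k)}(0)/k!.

L = (-4 - 8·x) + (1 + 8·x + 8·x^2)·Dx  (order 1).
h: a_k = 2, 8, -8, 32, -144, 704, -3648, 19712, -109888, 627456, …
ICs: h(0) = 2.

f: a_k = 2, 4, -4, 8, -20, 56, -168, 528, -1716, 5720, …
Substitute x→r, Dx→(1/r')Dx; clear ⇒ L₀.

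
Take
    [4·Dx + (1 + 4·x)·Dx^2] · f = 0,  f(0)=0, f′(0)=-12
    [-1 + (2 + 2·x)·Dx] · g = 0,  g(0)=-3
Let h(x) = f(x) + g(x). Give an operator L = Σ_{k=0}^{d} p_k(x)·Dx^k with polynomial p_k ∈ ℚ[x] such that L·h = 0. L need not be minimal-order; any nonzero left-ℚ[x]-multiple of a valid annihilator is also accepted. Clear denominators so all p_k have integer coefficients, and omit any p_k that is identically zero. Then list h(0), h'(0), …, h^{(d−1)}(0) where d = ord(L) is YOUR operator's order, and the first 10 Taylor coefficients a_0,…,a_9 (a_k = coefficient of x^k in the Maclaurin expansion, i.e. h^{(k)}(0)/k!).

L = (52 + 16·x)·Dx + (125 + 232·x + 80·x^2)·Dx^2 + (14 + 78·x + 96·x^2 + 32·x^3)·Dx^3  (order 3).
h: a_k = -3, -27/2, 195/8, -1027/16, 24591/128, -786537/1280, 2097215/1024, -100663989/14336, 805307655/32768, -17179875619/196608, …
ICs: h(0) = -3, h′(0) = -27/2, h′′(0) = 195/4.

f: a_k = 0, -12, 24, -64, 192, -3072/5, 2048, -49152/7, 24576, -262144/3, …
g: a_k = -3, -3/2, 3/8, -3/16, 15/128, -21/256, 63/1024, -99/2048, 1287/32768, -2145/65536, …
h₀=f+g: left-lcm gives L₀, ord ≤ 3.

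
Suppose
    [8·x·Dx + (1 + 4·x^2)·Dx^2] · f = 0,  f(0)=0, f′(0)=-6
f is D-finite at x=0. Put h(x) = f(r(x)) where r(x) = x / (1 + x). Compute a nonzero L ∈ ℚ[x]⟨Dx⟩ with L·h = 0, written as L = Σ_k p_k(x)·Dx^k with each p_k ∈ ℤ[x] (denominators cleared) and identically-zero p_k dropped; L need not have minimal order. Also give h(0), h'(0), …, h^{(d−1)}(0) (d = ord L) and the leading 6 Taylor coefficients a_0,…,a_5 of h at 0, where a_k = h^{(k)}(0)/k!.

L = (2 + 10·x)·Dx + (1 + 2·x + 5·x^2)·Dx^2  (order 2).
h: a_k = 0, -6, 6, 2, -18, 114/5, …
ICs: h(0) = 0, h′(0) = -6.

f: a_k = 0, -6, 0, 8, 0, -96/5, …
Substitute x→r, Dx→(1/r')Dx; clear ⇒ L₀.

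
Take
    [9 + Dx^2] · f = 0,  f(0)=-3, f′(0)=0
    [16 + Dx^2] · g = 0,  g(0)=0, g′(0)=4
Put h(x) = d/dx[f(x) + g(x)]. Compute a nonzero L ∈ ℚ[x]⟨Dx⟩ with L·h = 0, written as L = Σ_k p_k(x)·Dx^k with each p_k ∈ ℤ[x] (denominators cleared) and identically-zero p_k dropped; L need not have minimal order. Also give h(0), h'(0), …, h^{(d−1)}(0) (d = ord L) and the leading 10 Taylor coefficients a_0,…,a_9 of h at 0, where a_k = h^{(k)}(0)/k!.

f: a_k = -3, 0, 27/2, 0, -81/8, 0, 243/80, 0, -2187/4480, 0, …
g: a_k = 0, 4, 0, -32/3, 0, 128/15, 0, -1024/315, 0, 2048/2835, …
h₀=f+g: left-lcm gives L₀, ord ≤ 4.
Differentiate: ansatz ord ≤ ord L₀ ⇒ L.
L = 144 + 25·Dx^2 + Dx^4  (order 4).
h: a_k = 4, 27, -32, -81/2, 128/3, 729/40, -1024/45, -2187/560, 2048/315, 2187/4480, …
ICs: h(0) = 4, h′(0) = 27, h′′(0) = -64, h′′′(0) = -243.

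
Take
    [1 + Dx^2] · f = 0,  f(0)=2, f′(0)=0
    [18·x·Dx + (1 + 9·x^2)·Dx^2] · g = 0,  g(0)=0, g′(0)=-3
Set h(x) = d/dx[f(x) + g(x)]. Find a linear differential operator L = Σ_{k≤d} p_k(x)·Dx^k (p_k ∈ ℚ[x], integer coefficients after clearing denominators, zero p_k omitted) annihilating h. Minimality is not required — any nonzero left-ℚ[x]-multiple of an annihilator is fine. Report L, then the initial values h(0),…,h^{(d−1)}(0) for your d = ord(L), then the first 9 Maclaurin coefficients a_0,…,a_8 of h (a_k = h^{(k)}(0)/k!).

f: a_k = 2, 0, -1, 0, 1/12, 0, -1/360, 0, 1/20160, …
g: a_k = 0, -3, 0, 9, 0, -243/5, 0, 2187/7, 0, …
L₀ := lclm(L_f,L_g); ord L₀ ≤ 2+2.
Differentiate: ansatz ord ≤ ord L₀ ⇒ L.
L = (-1926·x + 17820·x^3 + 1458·x^5) + (-17 + 351·x^2 + 4617·x^4 + 729·x^6)·Dx + (-1926·x + 17820·x^3 + 1458·x^5)·Dx^2 + (-17 + 351·x^2 + 4617·x^4 + 729·x^6)·Dx^3  (order 3).
h: a_k = -3, -2, 27, 1/3, -243, -1/60, 2187, 1/2520, -19683, …
ICs: h(0) = -3, h′(0) = -2, h′′(0) = 54.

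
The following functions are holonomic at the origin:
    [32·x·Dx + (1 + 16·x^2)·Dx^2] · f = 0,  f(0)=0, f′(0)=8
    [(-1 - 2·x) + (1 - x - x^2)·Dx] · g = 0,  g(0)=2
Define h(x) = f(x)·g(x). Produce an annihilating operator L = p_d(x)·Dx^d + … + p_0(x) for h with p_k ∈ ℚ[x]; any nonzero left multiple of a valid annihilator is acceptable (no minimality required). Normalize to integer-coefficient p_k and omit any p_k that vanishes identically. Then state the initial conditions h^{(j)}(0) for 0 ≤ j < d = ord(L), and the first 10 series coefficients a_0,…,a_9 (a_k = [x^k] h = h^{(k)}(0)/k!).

L = (2 + 32·x + 96·x^2) + (2 - 28·x + 64·x^2 + 96·x^3)·Dx + (-1 + x - 15·x^2 + 16·x^3 + 16·x^4)·Dx^2  (order 2).
h: a_k = 0, 16, 16, -160/3, -112/3, 10928/15, 3456/5, -833968/105, -761392/105, 6382816/63, …
ICs: h(0) = 0, h′(0) = 16.

f: a_k = 0, 8, 0, -128/3, 0, 2048/5, 0, -32768/7, 0, 524288/9, …
g: a_k = 2, 2, 4, 6, 10, 16, 26, 42, 68, 110, …
Sym-product of L_f,L_g gives L₀ (≤ ord 2).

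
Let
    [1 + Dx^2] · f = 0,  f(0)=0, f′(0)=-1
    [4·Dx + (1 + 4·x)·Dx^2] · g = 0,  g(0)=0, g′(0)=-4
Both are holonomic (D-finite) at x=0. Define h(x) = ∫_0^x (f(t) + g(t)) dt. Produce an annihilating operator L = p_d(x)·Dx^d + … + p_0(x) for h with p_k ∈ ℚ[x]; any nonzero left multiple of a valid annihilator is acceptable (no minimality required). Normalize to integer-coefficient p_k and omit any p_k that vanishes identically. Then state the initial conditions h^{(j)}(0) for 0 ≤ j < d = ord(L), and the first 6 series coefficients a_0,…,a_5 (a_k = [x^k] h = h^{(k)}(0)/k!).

f: a_k = 0, -1, 0, 1/6, 0, -1/120, …
g: a_k = 0, -4, 8, -64/3, 64, -1024/5, …
h₀=f+g: left-lcm gives L₀, ord ≤ 4.
h=∫h₀ ⇒ L = L₀·Dx.
L = (388 + 32·x + 64·x^2)·Dx^2 + (33 + 140·x + 48·x^2 + 64·x^3)·Dx^3 + (388 + 32·x + 64·x^2)·Dx^4 + (33 + 140·x + 48·x^2 + 64·x^3)·Dx^5  (order 5).
h: a_k = 0, 0, -5/2, 8/3, -127/24, 64/5, …
ICs: h(0) = 0, h′(0) = 0, h′′(0) = -5, h′′′(0) = 16, h′′′′(0) = -127.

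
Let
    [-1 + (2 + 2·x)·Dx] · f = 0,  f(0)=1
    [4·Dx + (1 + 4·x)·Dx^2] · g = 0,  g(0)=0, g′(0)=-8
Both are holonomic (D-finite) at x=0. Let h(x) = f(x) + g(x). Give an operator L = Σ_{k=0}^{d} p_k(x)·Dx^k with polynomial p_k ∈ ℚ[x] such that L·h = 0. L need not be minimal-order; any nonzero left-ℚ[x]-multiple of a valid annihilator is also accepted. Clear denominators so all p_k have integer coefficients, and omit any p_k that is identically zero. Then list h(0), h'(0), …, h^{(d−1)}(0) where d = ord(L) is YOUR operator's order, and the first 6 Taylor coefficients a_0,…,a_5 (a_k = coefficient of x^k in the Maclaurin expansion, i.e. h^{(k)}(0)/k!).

L = (52 + 16·x)·Dx + (125 + 232·x + 80·x^2)·Dx^2 + (14 + 78·x + 96·x^2 + 32·x^3)·Dx^3  (order 3).
h: a_k = 1, -15/2, 127/8, -2045/48, 16379/128, -524253/1280, …
ICs: h(0) = 1, h′(0) = -15/2, h′′(0) = 127/4.

f: a_k = 1, 1/2, -1/8, 1/16, -5/128, 7/256, …
g: a_k = 0, -8, 16, -128/3, 128, -2048/5, …
Sum ⇒ L₀ = lclm(L_f,L_g) in ℚ(x)⟨Dx⟩.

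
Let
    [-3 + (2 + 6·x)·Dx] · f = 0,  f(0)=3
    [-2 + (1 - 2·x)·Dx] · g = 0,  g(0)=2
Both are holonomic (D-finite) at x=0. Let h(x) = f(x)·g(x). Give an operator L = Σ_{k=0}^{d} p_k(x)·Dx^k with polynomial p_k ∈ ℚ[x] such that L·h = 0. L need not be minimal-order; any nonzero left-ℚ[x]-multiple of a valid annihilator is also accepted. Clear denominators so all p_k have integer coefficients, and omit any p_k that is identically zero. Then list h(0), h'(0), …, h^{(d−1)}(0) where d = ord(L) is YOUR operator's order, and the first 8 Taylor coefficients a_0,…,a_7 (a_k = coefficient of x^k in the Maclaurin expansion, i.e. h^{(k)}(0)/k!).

L = (7 + 6·x) + (-2 - 2·x + 12·x^2)·Dx  (order 1).
h: a_k = 6, 21, 141/4, 645/8, 9105/64, 41523/128, 286257/512, 1361541/1024, …
ICs: h(0) = 6.

f: a_k = 3, 9/2, -27/8, 81/16, -1215/128, 5103/256, -45927/1024, 216513/2048, …
g: a_k = 2, 4, 8, 16, 32, 64, 128, 256, …
h₀=f·g: eliminate ⇒ L₀, order ≤ 1·1.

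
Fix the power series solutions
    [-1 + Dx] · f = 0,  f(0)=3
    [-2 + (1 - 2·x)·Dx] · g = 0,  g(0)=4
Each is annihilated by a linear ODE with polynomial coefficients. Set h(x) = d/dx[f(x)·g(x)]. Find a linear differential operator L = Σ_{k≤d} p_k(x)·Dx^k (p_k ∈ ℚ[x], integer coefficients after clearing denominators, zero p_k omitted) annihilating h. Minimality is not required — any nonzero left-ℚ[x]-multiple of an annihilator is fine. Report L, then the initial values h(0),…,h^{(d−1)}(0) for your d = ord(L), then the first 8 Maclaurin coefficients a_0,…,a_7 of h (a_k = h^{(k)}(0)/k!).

f: a_k = 3, 3, 3/2, 1/2, 1/8, 1/40, 1/240, 1/1680, …
g: a_k = 4, 8, 16, 32, 64, 128, 256, 512, …
f·g: L₀ = L_f ⊗_s L_g, ord ≤ 1·1.
h=h₀': d/dx-closure on L₀ ⇒ L.
L = (13 - 12·x + 4·x^2) + (-3 + 8·x - 4·x^2)·Dx  (order 1).
h: a_k = 36, 156, 474, 1266, 6331/2, 75973/10, 354541/20, 17017969/420, …
ICs: h(0) = 36.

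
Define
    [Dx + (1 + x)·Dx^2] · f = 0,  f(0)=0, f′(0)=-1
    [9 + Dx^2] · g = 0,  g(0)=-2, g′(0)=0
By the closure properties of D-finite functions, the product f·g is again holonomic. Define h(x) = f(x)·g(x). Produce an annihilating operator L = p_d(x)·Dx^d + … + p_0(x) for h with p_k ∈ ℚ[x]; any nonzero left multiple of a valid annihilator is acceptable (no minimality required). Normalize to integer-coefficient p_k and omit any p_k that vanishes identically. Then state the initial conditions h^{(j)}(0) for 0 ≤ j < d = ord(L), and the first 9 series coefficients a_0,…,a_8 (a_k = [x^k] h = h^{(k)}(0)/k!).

L = (2493 + 10854·x + 17091·x^2 + 11664·x^3 + 2916·x^4) + (612 + 1908·x + 1944·x^2 + 648·x^3)·Dx + (592 + 2484·x + 3834·x^2 + 2592·x^3 + 648·x^4)·Dx^2 + (68 + 212·x + 216·x^2 + 72·x^3)·Dx^3 + (35 + 142·x + 215·x^2 + 144·x^3 + 36·x^4)·Dx^4  (order 4).
h: a_k = 0, 2, -1, -25/3, 4, 83/20, -35/24, -361/280, 23/40, …
ICs: h(0) = 0, h′(0) = 2, h′′(0) = -2, h′′′(0) = -50.

f: a_k = 0, -1, 1/2, -1/3, 1/4, -1/5, 1/6, -1/7, 1/8, …
g: a_k = -2, 0, 9, 0, -27/4, 0, 81/40, 0, -729/2240, …
Sym-product of L_f,L_g gives L₀ (≤ ord 4).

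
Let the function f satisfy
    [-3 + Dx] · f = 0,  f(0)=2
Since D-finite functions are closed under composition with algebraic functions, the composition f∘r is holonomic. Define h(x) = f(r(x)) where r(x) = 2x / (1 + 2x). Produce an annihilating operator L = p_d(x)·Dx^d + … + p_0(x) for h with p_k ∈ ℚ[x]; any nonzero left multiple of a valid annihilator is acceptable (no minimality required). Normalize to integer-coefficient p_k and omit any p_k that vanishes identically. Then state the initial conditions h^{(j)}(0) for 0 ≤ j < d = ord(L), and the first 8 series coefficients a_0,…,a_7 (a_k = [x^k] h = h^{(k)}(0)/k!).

f: a_k = 2, 6, 9, 9, 27/4, 81/20, 81/40, 243/280, …
L₀ from L_f via x↦r, Dx↦r'^{-1}Dx.
L = -6 + (1 + 4·x + 4·x^2)·Dx  (order 1).
h: a_k = 2, 12, 12, -24, 12, 168/5, -552/5, 6576/35, …
ICs: h(0) = 2.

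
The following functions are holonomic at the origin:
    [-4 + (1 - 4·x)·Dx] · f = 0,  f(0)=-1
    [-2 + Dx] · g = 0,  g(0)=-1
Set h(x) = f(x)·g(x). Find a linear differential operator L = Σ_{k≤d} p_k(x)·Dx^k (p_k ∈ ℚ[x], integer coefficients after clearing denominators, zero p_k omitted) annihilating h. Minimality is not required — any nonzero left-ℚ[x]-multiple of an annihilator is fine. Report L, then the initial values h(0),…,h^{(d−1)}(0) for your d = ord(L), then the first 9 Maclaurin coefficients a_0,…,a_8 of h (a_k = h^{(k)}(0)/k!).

L = (6 - 8·x) + (-1 + 4·x)·Dx  (order 1).
h: a_k = 1, 6, 26, 316/3, 422, 25324/15, 303892/45, 2836328/105, 34035938/315, …
ICs: h(0) = 1.

f: a_k = -1, -4, -16, -64, -256, -1024, -4096, -16384, -65536, …
g: a_k = -1, -2, -2, -4/3, -2/3, -4/15, -4/45, -8/315, -2/315, …
f·g: L₀ = L_f ⊗_s L_g, ord ≤ 1·1.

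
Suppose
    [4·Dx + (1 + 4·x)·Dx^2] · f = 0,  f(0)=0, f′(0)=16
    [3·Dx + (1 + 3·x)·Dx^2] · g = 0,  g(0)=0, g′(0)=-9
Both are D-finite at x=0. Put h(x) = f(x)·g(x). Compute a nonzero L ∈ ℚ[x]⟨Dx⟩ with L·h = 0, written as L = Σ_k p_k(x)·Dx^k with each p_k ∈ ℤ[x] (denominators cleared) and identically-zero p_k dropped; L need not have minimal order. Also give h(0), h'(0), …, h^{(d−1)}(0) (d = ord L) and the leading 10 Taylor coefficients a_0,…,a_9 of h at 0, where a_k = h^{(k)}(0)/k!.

f: a_k = 0, 16, -32, 256/3, -256, 4096/5, -8192/3, 65536/7, -32768, 1048576/9, …
g: a_k = 0, -9, 27/2, -27, 243/4, -729/5, 729/2, -6561/7, 19683/8, -6561, …
Product ⇒ symmetric product L₀, ord ≤ 4.
L = (600 + 4032·x + 6912·x^2)·Dx + (854 + 8808·x + 30240·x^2 + 34560·x^3)·Dx^2 + (172 + 2380·x + 12312·x^2 + 28224·x^3 + 24192·x^4)·Dx^3 + (7 + 122·x + 847·x^2 + 2928·x^3 + 5040·x^4 + 3456·x^5)·Dx^4  (order 4).
h: a_k = 0, 0, -144, 504, -1632, 5292, -87048/5, 291144/5, -1385280/7, 3412926/5, …
ICs: h(0) = 0, h′(0) = 0, h′′(0) = -288, h′′′(0) = 3024.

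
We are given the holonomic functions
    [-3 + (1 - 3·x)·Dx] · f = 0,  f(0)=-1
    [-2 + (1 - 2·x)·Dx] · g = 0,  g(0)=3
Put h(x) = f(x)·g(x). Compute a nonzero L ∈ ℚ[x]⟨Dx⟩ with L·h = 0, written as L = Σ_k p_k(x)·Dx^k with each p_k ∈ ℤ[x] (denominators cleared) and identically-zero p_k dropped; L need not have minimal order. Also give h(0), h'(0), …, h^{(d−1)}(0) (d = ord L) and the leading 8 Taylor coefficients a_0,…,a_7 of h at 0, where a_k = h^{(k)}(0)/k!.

f: a_k = -1, -3, -9, -27, -81, -243, -729, -2187, …
g: a_k = 3, 6, 12, 24, 48, 96, 192, 384, …
h₀=f·g: eliminate ⇒ L₀, order ≤ 1·1.
L = (-5 + 12·x) + (1 - 5·x + 6·x^2)·Dx  (order 1).
h: a_k = -3, -15, -57, -195, -633, -1995, -6177, -18915, …
ICs: h(0) = -3.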